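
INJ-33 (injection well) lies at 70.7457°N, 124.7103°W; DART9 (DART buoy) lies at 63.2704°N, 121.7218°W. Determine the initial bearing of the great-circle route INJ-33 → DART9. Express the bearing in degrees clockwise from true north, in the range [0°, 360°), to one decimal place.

169.7°

Δλ = 2.9885°
y = sin Δλ · cos φ₂ = 0.023450
x = cos φ₁ sin φ₂ − sin φ₁ cos φ₂ cos Δλ = -0.129521
θ = atan2(y, x) = 169.7379° → 169.7379° (mod 360°)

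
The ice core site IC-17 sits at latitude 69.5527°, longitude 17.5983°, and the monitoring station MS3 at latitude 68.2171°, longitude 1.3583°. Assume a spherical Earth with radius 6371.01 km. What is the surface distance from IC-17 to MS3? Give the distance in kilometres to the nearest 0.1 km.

Δφ = -1.3356°,  Δλ = -16.2400°
a = sin²(Δφ/2) + cos φ₁ cos φ₂ sin²(Δλ/2) = 0.002722
c = 2·arcsin(√a) = 0.104397 rad = 5.9815°
d = R·c = 6371.01 × 0.104397 = 665.1 km

665.1 km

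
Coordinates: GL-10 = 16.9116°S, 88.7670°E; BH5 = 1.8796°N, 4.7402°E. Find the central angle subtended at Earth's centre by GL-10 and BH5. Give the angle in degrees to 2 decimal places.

84.84°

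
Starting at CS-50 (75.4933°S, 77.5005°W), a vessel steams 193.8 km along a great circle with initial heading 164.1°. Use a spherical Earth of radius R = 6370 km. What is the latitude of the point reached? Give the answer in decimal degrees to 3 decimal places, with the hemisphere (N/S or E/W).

δ = d/R = 193.8/6370 = 0.030424 rad
φ₂ = arcsin(sin φ₁ cos δ + cos φ₁ sin δ cos θ)
   = arcsin(-0.96812·0.99954 + 0.25049·0.03042·-0.96174) = -77.16107°
λ₂ = λ₁ + atan2(sin θ sin δ cos φ₁, cos δ − sin φ₁ sin φ₂) = -75.35122°

77.161°S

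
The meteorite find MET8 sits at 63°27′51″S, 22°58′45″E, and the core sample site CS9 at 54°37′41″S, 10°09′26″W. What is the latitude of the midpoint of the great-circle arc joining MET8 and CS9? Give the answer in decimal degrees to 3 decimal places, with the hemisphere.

60.089°S

MET8: φ = -63.46417°, λ = +22.97917°
CS9: φ = -54.62806°, λ = -10.15722°
Bx = cos φ₂ cos Δλ = 0.484739,  By = cos φ₂ sin Δλ = -0.316437
φₘ = atan2(sin φ₁ + sin φ₂, √((cos φ₁ + Bx)² + By²)) = -60.08878°
λₘ = λ₁ + atan2(By, cos φ₁ + Bx) = 4.21615°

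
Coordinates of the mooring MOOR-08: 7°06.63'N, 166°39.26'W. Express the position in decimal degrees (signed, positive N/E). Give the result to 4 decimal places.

lat: 7.1105° N → +7.1105°
lon: 166.6543° W → -166.6543°

+7.1105°, -166.6543°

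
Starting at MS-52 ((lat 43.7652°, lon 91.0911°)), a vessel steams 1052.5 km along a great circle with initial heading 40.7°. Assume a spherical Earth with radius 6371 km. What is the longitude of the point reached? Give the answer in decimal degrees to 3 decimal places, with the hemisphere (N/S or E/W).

δ = d/R = 1052.5/6371 = 0.165202 rad
φ₂ = arcsin(sin φ₁ cos δ + cos φ₁ sin δ cos θ)
   = arcsin(0.69170·0.98639 + 0.72218·0.16445·0.75813) = 50.56322°
λ₂ = λ₁ + atan2(sin θ sin δ cos φ₁, cos δ − sin φ₁ sin φ₂) = 100.81027°

100.810°E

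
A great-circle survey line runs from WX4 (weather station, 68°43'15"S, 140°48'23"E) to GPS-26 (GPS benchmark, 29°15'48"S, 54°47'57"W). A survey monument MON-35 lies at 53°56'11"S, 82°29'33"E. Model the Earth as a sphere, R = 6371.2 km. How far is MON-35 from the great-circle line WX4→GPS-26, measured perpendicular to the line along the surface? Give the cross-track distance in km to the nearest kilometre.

3247 km

WX4: φ = -68.72083°, λ = +140.80639°
GPS-26: φ = -29.26333°, λ = -54.79917°
MON-35: φ = -53.93639°, λ = +82.49250°
δ₁₃ = central angle WX4→MON-35 = 0.524708 rad  (haversine)
θ₁₃ = bearing WX4→MON-35 = 269.402°,  θ₁₂ = bearing WX4→GPS-26 = 166.268°
dₓₜ = R·arcsin(sin δ₁₃ · sin(θ₁₃ − θ₁₂)) = 6371.2·arcsin(0.50096·sin(103.134°)) = 3246.965 km
|dₓₜ| = 3246.965 km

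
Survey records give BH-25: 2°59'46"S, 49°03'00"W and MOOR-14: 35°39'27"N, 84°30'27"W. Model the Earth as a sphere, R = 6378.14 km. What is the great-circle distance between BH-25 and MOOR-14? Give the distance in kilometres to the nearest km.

BH-25: φ = -2.99611°, λ = -49.05000°
MOOR-14: φ = +35.65750°, λ = -84.50750°
Δφ = 38.6536°,  Δλ = -35.4575°
a = sin²(Δφ/2) + cos φ₁ cos φ₂ sin²(Δλ/2) = 0.184771
c = 2·arcsin(√a) = 0.888653 rad = 50.9161°
d = R·c = 6378.14 × 0.888653 = 5668.0 km

5668 km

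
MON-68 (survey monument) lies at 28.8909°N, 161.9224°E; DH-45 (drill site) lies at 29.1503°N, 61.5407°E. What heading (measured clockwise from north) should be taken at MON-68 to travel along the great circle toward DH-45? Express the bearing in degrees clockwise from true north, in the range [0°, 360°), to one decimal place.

Δλ = -100.3817°
y = sin Δλ · cos φ₂ = -0.859047
x = cos φ₁ sin φ₂ − sin φ₁ cos φ₂ cos Δλ = 0.502516
θ = atan2(y, x) = -59.6737° → 300.3263° (mod 360°)

300.3°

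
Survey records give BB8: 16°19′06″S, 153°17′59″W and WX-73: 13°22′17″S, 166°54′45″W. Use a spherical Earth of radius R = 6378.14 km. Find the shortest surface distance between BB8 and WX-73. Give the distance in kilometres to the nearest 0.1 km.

1500.7 km

BB8: φ = -16.31833°, λ = -153.29972°
WX-73: φ = -13.37139°, λ = -166.91250°
Δφ = 2.9469°,  Δλ = -13.6128°
a = sin²(Δφ/2) + cos φ₁ cos φ₂ sin²(Δλ/2) = 0.013776
c = 2·arcsin(√a) = 0.235282 rad = 13.4807°
d = R·c = 6378.14 × 0.235282 = 1500.7 km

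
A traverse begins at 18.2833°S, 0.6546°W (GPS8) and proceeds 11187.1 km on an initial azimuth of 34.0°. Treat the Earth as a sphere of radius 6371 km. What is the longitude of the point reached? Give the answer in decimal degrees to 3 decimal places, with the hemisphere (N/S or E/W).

δ = d/R = 11187.1/6371 = 1.755941 rad
φ₂ = arcsin(sin φ₁ cos δ + cos φ₁ sin δ cos θ)
   = arcsin(-0.31372·-0.18409 + 0.94952·0.98291·0.82904) = 56.25143°
λ₂ = λ₁ + atan2(sin θ sin δ cos φ₁, cos δ − sin φ₁ sin φ₂) = 80.97819°

80.978°E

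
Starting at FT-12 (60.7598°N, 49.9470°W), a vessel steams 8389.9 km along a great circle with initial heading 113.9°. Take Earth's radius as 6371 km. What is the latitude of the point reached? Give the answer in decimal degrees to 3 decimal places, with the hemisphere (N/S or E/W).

1.583°N

δ = d/R = 8389.9/6371 = 1.316889 rad
φ₂ = arcsin(sin φ₁ cos δ + cos φ₁ sin δ cos θ)
   = arcsin(0.87258·0.25119 + 0.48847·0.96794·-0.40514) = 1.58306°
λ₂ = λ₁ + atan2(sin θ sin δ cos φ₁, cos δ − sin φ₁ sin φ₂) = 12.33892°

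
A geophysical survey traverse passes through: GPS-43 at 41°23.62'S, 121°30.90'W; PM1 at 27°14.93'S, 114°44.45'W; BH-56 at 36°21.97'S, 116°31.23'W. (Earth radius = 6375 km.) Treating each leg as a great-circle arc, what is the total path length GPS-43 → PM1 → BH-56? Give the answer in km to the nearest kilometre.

GPS-43: φ = -41.39367°, λ = -121.51500°
PM1: φ = -27.24883°, λ = -114.74083°
BH-56: φ = -36.36617°, λ = -116.52050°
GPS-43→PM1: c = 0.265257 rad, d = 1691.02 km
PM1→BH-56: c = 0.161292 rad, d = 1028.24 km
Total = 1691.02 + 1028.24 = 2719.25 km

2719 km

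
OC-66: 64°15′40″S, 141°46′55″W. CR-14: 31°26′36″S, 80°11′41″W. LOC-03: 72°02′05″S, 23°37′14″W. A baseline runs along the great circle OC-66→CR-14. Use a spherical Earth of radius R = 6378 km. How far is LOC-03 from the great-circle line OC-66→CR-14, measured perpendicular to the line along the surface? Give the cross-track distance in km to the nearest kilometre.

OC-66: φ = -64.26111°, λ = -141.78194°
CR-14: φ = -31.44333°, λ = -80.19472°
LOC-03: φ = -72.03472°, λ = -23.62056°
δ₁₃ = central angle OC-66→LOC-03 = 0.654017 rad  (haversine)
θ₁₃ = bearing OC-66→LOC-03 = 153.450°,  θ₁₂ = bearing OC-66→CR-14 = 79.496°
dₓₜ = R·arcsin(sin δ₁₃ · sin(θ₁₃ − θ₁₂)) = 6378·arcsin(0.60838·sin(73.955°)) = 3982.958 km
|dₓₜ| = 3982.958 km

3983 km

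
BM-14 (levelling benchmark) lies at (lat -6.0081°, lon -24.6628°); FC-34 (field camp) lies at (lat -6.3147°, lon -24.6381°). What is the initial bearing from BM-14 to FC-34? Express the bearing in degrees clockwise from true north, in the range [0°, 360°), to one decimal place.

175.4°

Δλ = 0.0247°
y = sin Δλ · cos φ₂ = 0.000428
x = cos φ₁ sin φ₂ − sin φ₁ cos φ₂ cos Δλ = -0.005351
θ = atan2(y, x) = 175.4220° → 175.4220° (mod 360°)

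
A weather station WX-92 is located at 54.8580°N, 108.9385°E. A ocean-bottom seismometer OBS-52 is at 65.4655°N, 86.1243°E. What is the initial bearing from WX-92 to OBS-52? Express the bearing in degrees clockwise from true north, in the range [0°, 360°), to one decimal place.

322.6°

Δλ = -22.8142°
y = sin Δλ · cos φ₂ = -0.161007
x = cos φ₁ sin φ₂ − sin φ₁ cos φ₂ cos Δλ = 0.210644
θ = atan2(y, x) = -37.3927° → 322.6073° (mod 360°)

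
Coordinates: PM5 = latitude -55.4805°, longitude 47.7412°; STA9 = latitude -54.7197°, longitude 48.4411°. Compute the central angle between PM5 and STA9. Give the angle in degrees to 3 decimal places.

0.860°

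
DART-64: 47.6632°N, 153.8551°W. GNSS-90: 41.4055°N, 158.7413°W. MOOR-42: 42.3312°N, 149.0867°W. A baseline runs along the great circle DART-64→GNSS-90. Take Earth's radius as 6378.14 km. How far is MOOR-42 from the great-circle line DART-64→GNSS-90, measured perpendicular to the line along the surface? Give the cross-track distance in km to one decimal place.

δ₁₃ = central angle DART-64→MOOR-42 = 0.110058 rad  (haversine)
θ₁₃ = bearing DART-64→MOOR-42 = 145.979°,  θ₁₂ = bearing DART-64→GNSS-90 = 210.844°
dₓₜ = R·arcsin(sin δ₁₃ · sin(θ₁₃ − θ₁₂)) = 6378.14·arcsin(0.10984·sin(-64.865°)) = -635.266 km
|dₓₜ| = 635.266 km

635.3 km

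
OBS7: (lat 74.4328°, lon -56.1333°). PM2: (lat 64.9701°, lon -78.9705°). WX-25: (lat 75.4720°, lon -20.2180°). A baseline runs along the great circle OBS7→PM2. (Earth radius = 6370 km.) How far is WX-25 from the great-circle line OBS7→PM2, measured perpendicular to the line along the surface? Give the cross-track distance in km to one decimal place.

270.9 km

δ₁₃ = central angle OBS7→WX-25 = 0.161191 rad  (haversine)
θ₁₃ = bearing OBS7→WX-25 = 66.468°,  θ₁₂ = bearing OBS7→PM2 = 231.109°
dₓₜ = R·arcsin(sin δ₁₃ · sin(θ₁₃ − θ₁₂)) = 6370·arcsin(0.16049·sin(-164.640°)) = -270.876 km
|dₓₜ| = 270.876 km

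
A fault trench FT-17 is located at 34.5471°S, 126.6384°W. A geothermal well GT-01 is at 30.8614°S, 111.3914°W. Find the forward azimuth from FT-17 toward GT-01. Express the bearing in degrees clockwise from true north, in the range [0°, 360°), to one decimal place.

Δλ = 15.2470°
y = sin Δλ · cos φ₂ = 0.225745
x = cos φ₁ sin φ₂ − sin φ₁ cos φ₂ cos Δλ = 0.047149
θ = atan2(y, x) = 78.2029° → 78.2029° (mod 360°)

78.2°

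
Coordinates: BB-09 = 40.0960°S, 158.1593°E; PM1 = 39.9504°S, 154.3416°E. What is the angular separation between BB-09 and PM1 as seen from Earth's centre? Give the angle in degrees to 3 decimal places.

2.927°

Δφ = 0.1456°,  Δλ = -3.8177°
a = sin²(Δφ/2) + cos φ₁ cos φ₂ sin²(Δλ/2) = 0.000652
c = 2·arcsin(√a) = 0.051085 rad = 2.9269°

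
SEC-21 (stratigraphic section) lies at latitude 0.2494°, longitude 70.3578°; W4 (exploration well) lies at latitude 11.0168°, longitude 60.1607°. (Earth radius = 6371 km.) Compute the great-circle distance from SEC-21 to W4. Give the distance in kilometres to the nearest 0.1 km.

1644.0 km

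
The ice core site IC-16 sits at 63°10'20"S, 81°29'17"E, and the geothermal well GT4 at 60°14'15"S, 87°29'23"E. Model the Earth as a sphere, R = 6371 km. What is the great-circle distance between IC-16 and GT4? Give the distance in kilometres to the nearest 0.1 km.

IC-16: φ = -63.17222°, λ = +81.48806°
GT4: φ = -60.23750°, λ = +87.48972°
Δφ = 2.9347°,  Δλ = 6.0017°
a = sin²(Δφ/2) + cos φ₁ cos φ₂ sin²(Δλ/2) = 0.001270
c = 2·arcsin(√a) = 0.071281 rad = 4.0841°
d = R·c = 6371 × 0.071281 = 454.1 km

454.1 km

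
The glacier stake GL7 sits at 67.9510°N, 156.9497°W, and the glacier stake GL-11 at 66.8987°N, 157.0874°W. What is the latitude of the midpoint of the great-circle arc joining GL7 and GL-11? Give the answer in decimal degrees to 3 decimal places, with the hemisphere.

67.425°N

Bx = cos φ₂ cos Δλ = 0.392357,  By = cos φ₂ sin Δλ = -0.000943
φₘ = atan2(sin φ₁ + sin φ₂, √((cos φ₁ + Bx)² + By²)) = 67.42486°
λₘ = λ₁ + atan2(By, cos φ₁ + Bx) = -157.02007°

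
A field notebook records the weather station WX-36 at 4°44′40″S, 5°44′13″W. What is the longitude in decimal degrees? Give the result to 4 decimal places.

5.7369°W

5° + 44′/60 + 13″/3600 = 5 + 0.73333 + 0.00361 = 5.7369°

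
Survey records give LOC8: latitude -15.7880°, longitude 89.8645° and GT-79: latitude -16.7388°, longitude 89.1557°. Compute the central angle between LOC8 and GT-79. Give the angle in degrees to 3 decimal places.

Δφ = -0.9508°,  Δλ = -0.7088°
a = sin²(Δφ/2) + cos φ₁ cos φ₂ sin²(Δλ/2) = 0.000104
c = 2·arcsin(√a) = 0.020406 rad = 1.1692°

1.169°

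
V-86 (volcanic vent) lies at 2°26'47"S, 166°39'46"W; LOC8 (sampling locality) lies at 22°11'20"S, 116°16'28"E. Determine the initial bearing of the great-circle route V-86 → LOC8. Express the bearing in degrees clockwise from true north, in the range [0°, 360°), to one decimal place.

247.8°

V-86: φ = -2.44639°, λ = -166.66278°
LOC8: φ = -22.18889°, λ = +116.27444°
Δλ = -77.0628°
y = sin Δλ · cos φ₂ = -0.902440
x = cos φ₁ sin φ₂ − sin φ₁ cos φ₂ cos Δλ = -0.368468
θ = atan2(y, x) = -112.2103° → 247.7897° (mod 360°)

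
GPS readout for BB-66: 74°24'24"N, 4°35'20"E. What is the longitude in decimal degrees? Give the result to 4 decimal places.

4.5889°E

4° + 35′/60 + 20″/3600 = 4 + 0.58333 + 0.00556 = 4.5889°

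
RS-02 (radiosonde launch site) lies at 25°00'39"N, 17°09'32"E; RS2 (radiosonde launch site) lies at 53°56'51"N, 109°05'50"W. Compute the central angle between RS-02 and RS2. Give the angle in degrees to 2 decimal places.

RS-02: φ = +25.01083°, λ = +17.15889°
RS2: φ = +53.94750°, λ = -109.09722°
Δφ = 28.9367°,  Δλ = -126.2561°
a = sin²(Δφ/2) + cos φ₁ cos φ₂ sin²(Δλ/2) = 0.486799
c = 2·arcsin(√a) = 1.544391 rad = 88.4871°

88.49°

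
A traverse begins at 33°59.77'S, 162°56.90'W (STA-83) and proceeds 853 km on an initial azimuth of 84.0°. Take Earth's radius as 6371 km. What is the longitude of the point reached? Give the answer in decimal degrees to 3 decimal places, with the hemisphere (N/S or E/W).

153.855°W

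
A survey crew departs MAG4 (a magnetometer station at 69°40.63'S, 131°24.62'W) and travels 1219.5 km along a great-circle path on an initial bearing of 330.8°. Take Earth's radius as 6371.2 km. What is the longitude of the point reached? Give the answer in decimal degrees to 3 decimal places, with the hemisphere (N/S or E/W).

141.994°W

MAG4: φ = -69.67717°, λ = -131.41033°
δ = d/R = 1219.5/6371.2 = 0.191408 rad
φ₂ = arcsin(sin φ₁ cos δ + cos φ₁ sin δ cos θ)
   = arcsin(-0.93775·0.98174 + 0.34731·0.19024·0.87292) = -59.64926°
λ₂ = λ₁ + atan2(sin θ sin δ cos φ₁, cos δ − sin φ₁ sin φ₂) = -141.99442°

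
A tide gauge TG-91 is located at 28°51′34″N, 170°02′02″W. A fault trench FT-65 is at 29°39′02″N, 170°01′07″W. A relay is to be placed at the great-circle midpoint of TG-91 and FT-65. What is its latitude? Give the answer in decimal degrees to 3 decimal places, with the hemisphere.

29.255°N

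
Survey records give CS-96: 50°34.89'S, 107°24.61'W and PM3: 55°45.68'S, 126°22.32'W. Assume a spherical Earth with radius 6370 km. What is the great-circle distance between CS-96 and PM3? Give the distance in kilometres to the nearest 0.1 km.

CS-96: φ = -50.58150°, λ = -107.41017°
PM3: φ = -55.76133°, λ = -126.37200°
Δφ = -5.1798°,  Δλ = -18.9618°
a = sin²(Δφ/2) + cos φ₁ cos φ₂ sin²(Δλ/2) = 0.011735
c = 2·arcsin(√a) = 0.217086 rad = 12.4381°
d = R·c = 6370 × 0.217086 = 1382.8 km

1382.8 km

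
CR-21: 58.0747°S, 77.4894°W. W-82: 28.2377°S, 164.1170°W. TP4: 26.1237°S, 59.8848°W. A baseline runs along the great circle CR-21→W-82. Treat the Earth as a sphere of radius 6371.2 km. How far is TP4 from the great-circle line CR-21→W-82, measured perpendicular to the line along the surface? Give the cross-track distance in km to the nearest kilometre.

δ₁₃ = central angle CR-21→TP4 = 0.598353 rad  (haversine)
θ₁₃ = bearing CR-21→TP4 = 28.822°,  θ₁₂ = bearing CR-21→W-82 = 256.804°
dₓₜ = R·arcsin(sin δ₁₃ · sin(θ₁₃ − θ₁₂)) = 6371.2·arcsin(0.56328·sin(-227.982°)) = 2750.926 km
|dₓₜ| = 2750.926 km

2751 km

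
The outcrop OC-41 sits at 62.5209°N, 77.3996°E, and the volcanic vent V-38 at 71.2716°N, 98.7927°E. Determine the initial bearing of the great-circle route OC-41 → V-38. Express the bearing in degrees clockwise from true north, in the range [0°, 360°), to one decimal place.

Δλ = 21.3931°
y = sin Δλ · cos φ₂ = 0.117120
x = cos φ₁ sin φ₂ − sin φ₁ cos φ₂ cos Δλ = 0.171762
θ = atan2(y, x) = 34.2889° → 34.2889° (mod 360°)

34.3°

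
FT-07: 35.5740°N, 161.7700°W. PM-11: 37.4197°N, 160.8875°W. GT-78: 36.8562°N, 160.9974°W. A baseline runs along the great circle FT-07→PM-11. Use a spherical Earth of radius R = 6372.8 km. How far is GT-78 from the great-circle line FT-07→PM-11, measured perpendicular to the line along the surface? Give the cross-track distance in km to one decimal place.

δ₁₃ = central angle FT-07→GT-78 = 0.024883 rad  (haversine)
θ₁₃ = bearing FT-07→GT-78 = 25.699°,  θ₁₂ = bearing FT-07→PM-11 = 20.764°
dₓₜ = R·arcsin(sin δ₁₃ · sin(θ₁₃ − θ₁₂)) = 6372.8·arcsin(0.02488·sin(4.935°)) = 13.640 km
|dₓₜ| = 13.640 km

13.6 km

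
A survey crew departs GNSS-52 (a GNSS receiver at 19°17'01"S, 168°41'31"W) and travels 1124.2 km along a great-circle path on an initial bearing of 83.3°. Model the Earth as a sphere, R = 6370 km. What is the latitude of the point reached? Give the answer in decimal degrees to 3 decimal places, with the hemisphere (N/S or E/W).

17.805°S

GNSS-52: φ = -19.28361°, λ = -168.69194°
δ = d/R = 1124.2/6370 = 0.176484 rad
φ₂ = arcsin(sin φ₁ cos δ + cos φ₁ sin δ cos θ)
   = arcsin(-0.33024·0.98447 + 0.94390·0.17557·0.11667) = -17.80511°
λ₂ = λ₁ + atan2(sin θ sin δ cos φ₁, cos δ − sin φ₁ sin φ₂) = -158.13912°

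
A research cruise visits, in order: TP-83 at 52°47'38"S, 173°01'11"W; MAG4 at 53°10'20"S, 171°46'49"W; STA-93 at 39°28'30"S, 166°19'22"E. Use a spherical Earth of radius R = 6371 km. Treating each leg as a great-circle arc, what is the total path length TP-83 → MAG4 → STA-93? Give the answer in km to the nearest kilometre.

2345 km

TP-83: φ = -52.79389°, λ = -173.01972°
MAG4: φ = -53.17222°, λ = -171.78028°
STA-93: φ = -39.47500°, λ = +166.32278°
TP-83→MAG4: c = 0.014602 rad, d = 93.03 km
MAG4→STA-93: c = 0.353460 rad, d = 2251.90 km
Total = 93.03 + 2251.90 = 2344.92 km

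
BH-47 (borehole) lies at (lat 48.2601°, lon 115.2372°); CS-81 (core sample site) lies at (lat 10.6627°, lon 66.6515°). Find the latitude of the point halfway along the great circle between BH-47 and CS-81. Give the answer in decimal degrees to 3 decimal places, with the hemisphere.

31.693°N

Bx = cos φ₂ cos Δλ = 0.650077,  By = cos φ₂ sin Δλ = -0.736997
φₘ = atan2(sin φ₁ + sin φ₂, √((cos φ₁ + Bx)² + By²)) = 31.69282°
λₘ = λ₁ + atan2(By, cos φ₁ + Bx) = 85.98394°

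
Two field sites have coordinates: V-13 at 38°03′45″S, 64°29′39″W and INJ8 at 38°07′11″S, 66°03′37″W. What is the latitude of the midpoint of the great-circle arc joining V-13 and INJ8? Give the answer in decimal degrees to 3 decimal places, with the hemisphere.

38.094°S

V-13: φ = -38.06250°, λ = -64.49417°
INJ8: φ = -38.11972°, λ = -66.06028°
Bx = cos φ₂ cos Δλ = 0.786429,  By = cos φ₂ sin Δλ = -0.021501
φₘ = atan2(sin φ₁ + sin φ₂, √((cos φ₁ + Bx)² + By²)) = -38.09371°
λₘ = λ₁ + atan2(By, cos φ₁ + Bx) = -65.27692°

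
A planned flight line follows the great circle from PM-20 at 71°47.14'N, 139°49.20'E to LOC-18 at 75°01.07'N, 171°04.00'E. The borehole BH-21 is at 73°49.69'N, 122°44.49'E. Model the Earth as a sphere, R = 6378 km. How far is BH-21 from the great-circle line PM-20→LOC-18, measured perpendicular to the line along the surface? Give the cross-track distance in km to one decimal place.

544.6 km

PM-20: φ = +71.78567°, λ = +139.82000°
LOC-18: φ = +75.01783°, λ = +171.06667°
BH-21: φ = +73.82817°, λ = +122.74150°
δ₁₃ = central angle PM-20→BH-21 = 0.094632 rad  (haversine)
θ₁₃ = bearing PM-20→BH-21 = 300.043°,  θ₁₂ = bearing PM-20→LOC-18 = 55.547°
dₓₜ = R·arcsin(sin δ₁₃ · sin(θ₁₃ − θ₁₂)) = 6378·arcsin(0.09449·sin(244.496°)) = -544.601 km
|dₓₜ| = 544.601 km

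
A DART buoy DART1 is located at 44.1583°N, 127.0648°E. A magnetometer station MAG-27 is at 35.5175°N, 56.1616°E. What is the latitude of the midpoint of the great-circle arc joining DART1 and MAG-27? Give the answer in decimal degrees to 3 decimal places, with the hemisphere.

Bx = cos φ₂ cos Δλ = 0.266292,  By = cos φ₂ sin Δλ = -0.769145
φₘ = atan2(sin φ₁ + sin φ₂, √((cos φ₁ + Bx)² + By²)) = 45.65514°
λₘ = λ₁ + atan2(By, cos φ₁ + Bx) = 89.04360°

45.655°N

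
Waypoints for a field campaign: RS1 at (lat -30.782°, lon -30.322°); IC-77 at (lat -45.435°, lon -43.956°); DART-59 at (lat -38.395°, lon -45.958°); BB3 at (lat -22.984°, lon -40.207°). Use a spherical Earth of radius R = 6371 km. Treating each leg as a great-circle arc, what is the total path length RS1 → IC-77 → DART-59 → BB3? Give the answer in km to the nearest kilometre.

4612 km

RS1→IC-77: c = 0.315995 rad, d = 2013.20 km
IC-77→DART-59: c = 0.125580 rad, d = 800.07 km
DART-59→BB3: c = 0.282316 rad, d = 1798.64 km
Total = 2013.20 + 800.07 + 1798.64 = 4611.91 km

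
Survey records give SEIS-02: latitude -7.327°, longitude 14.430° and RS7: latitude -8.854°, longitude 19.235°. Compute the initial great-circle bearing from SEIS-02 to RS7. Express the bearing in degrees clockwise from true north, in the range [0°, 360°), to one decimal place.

Δλ = 4.8050°
y = sin Δλ · cos φ₂ = 0.082767
x = cos φ₁ sin φ₂ − sin φ₁ cos φ₂ cos Δλ = -0.027091
θ = atan2(y, x) = 108.1241° → 108.1241° (mod 360°)

108.1°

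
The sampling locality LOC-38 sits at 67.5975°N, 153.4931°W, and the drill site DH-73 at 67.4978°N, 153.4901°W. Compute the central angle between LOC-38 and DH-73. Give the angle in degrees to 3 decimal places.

Δφ = -0.0997°,  Δλ = 0.0030°
a = sin²(Δφ/2) + cos φ₁ cos φ₂ sin²(Δλ/2) = 0.000001
c = 2·arcsin(√a) = 0.001740 rad = 0.0997°

0.100°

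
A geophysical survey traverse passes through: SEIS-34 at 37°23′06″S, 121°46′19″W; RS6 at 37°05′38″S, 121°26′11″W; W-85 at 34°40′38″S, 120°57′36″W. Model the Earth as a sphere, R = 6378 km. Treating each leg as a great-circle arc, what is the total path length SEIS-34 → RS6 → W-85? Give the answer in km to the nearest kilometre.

316 km

SEIS-34: φ = -37.38500°, λ = -121.77194°
RS6: φ = -37.09389°, λ = -121.43639°
W-85: φ = -34.67722°, λ = -120.96000°
SEIS-34→RS6: c = 0.006896 rad, d = 43.98 km
RS6→W-85: c = 0.042713 rad, d = 272.42 km
Total = 43.98 + 272.42 = 316.41 km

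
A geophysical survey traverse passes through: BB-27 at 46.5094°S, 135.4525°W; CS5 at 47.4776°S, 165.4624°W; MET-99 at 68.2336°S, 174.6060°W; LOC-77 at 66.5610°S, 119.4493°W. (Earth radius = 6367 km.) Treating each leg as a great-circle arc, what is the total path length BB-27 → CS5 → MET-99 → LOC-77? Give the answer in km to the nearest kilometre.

6910 km

BB-27→CS5: c = 0.355430 rad, d = 2263.02 km
CS5→MET-99: c = 0.371143 rad, d = 2363.07 km
MET-99→LOC-77: c = 0.358728 rad, d = 2284.02 km
Total = 2263.02 + 2363.07 + 2284.02 = 6910.11 km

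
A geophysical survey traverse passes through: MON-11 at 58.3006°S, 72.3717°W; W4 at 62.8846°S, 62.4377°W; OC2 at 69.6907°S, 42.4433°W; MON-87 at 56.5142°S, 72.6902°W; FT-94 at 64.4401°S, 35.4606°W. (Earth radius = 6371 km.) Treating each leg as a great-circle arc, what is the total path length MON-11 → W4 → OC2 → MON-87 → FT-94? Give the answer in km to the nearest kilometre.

6158 km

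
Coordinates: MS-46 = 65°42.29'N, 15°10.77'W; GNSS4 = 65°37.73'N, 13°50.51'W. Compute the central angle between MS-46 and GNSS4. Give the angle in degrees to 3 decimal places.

0.556°

MS-46: φ = +65.70483°, λ = -15.17950°
GNSS4: φ = +65.62883°, λ = -13.84183°
Δφ = -0.0760°,  Δλ = 1.3377°
a = sin²(Δφ/2) + cos φ₁ cos φ₂ sin²(Δλ/2) = 0.000024
c = 2·arcsin(√a) = 0.009711 rad = 0.5564°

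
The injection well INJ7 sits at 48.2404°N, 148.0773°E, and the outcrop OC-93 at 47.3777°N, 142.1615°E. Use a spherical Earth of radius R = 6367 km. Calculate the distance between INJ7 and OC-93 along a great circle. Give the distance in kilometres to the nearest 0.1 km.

451.7 km

Δφ = -0.8627°,  Δλ = -5.9158°
a = sin²(Δφ/2) + cos φ₁ cos φ₂ sin²(Δλ/2) = 0.001258
c = 2·arcsin(√a) = 0.070940 rad = 4.0645°
d = R·c = 6367 × 0.070940 = 451.7 km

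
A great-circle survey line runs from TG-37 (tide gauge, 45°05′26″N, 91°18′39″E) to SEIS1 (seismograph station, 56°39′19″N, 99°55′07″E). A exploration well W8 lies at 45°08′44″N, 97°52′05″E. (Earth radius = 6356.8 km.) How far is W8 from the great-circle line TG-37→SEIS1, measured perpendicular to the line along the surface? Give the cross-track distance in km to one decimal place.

465.5 km

TG-37: φ = +45.09056°, λ = +91.31083°
SEIS1: φ = +56.65528°, λ = +99.91861°
W8: φ = +45.14556°, λ = +97.86806°
δ₁₃ = central angle TG-37→W8 = 0.080742 rad  (haversine)
θ₁₃ = bearing TG-37→W8 = 86.995°,  θ₁₂ = bearing TG-37→SEIS1 = 21.880°
dₓₜ = R·arcsin(sin δ₁₃ · sin(θ₁₃ − θ₁₂)) = 6356.8·arcsin(0.08065·sin(65.115°)) = 465.516 km
|dₓₜ| = 465.516 km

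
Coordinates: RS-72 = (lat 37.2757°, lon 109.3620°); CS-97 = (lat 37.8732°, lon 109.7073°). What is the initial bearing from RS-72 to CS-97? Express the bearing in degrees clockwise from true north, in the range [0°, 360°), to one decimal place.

Δλ = 0.3453°
y = sin Δλ · cos φ₂ = 0.004757
x = cos φ₁ sin φ₂ − sin φ₁ cos φ₂ cos Δλ = 0.010437
θ = atan2(y, x) = 24.5040° → 24.5040° (mod 360°)

24.5°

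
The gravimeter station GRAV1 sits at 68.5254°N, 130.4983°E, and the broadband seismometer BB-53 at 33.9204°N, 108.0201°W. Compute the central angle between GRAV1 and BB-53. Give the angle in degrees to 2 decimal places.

Δφ = -34.6050°,  Δλ = 121.4816°
a = sin²(Δφ/2) + cos φ₁ cos φ₂ sin²(Δλ/2) = 0.319671
c = 2·arcsin(√a) = 1.201824 rad = 68.8594°

68.86°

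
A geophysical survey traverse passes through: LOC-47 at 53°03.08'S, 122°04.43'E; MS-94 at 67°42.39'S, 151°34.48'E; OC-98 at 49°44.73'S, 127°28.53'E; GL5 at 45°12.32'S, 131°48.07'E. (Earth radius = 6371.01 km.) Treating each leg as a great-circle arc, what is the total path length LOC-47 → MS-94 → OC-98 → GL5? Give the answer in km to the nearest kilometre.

LOC-47: φ = -53.05133°, λ = +122.07383°
MS-94: φ = -67.70650°, λ = +151.57467°
OC-98: φ = -49.74550°, λ = +127.47550°
GL5: φ = -45.20533°, λ = +131.80117°
LOC-47→MS-94: c = 0.354264 rad, d = 2257.02 km
MS-94→OC-98: c = 0.376653 rad, d = 2399.66 km
OC-98→GL5: c = 0.094213 rad, d = 600.23 km
Total = 2257.02 + 2399.66 + 600.23 = 5256.91 km

5257 km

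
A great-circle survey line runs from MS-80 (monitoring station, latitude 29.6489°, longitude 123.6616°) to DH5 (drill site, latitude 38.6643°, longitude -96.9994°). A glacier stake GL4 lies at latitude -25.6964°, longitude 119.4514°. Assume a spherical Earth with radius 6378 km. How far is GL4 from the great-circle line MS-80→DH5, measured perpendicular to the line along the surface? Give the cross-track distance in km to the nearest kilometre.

2421 km

δ₁₃ = central angle MS-80→GL4 = 0.968525 rad  (haversine)
θ₁₃ = bearing MS-80→GL4 = 184.605°,  θ₁₂ = bearing MS-80→DH5 = 31.325°
dₓₜ = R·arcsin(sin δ₁₃ · sin(θ₁₃ − θ₁₂)) = 6378·arcsin(0.82405·sin(153.280°)) = 2420.877 km
|dₓₜ| = 2420.877 km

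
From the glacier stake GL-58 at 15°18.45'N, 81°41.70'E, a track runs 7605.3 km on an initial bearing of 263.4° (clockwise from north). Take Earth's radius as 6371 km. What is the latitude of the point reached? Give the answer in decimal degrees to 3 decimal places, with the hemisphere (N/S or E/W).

0.336°S

GL-58: φ = +15.30750°, λ = +81.69500°
δ = d/R = 7605.3/6371 = 1.193737 rad
φ₂ = arcsin(sin φ₁ cos δ + cos φ₁ sin δ cos θ)
   = arcsin(0.26400·0.36819 + 0.96452·0.92975·-0.11494) = -0.33636°
λ₂ = λ₁ + atan2(sin θ sin δ cos φ₁, cos δ − sin φ₁ sin φ₂) = 14.23596°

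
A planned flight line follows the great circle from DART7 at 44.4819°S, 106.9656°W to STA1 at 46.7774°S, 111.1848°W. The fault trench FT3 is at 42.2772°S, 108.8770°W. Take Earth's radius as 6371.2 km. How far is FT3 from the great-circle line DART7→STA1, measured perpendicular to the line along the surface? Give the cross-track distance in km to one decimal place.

δ₁₃ = central angle DART7→FT3 = 0.045478 rad  (haversine)
θ₁₃ = bearing DART7→FT3 = 327.123°,  θ₁₂ = bearing DART7→STA1 = 230.622°
dₓₜ = R·arcsin(sin δ₁₃ · sin(θ₁₃ − θ₁₂)) = 6371.2·arcsin(0.04546·sin(96.501°)) = 287.887 km
|dₓₜ| = 287.887 km

287.9 km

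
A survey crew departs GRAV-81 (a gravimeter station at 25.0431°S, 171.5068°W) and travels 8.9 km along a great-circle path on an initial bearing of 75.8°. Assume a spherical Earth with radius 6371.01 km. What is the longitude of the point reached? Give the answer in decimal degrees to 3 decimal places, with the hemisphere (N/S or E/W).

δ = d/R = 8.9/6371.01 = 0.001397 rad
φ₂ = arcsin(sin φ₁ cos δ + cos φ₁ sin δ cos θ)
   = arcsin(-0.42330·1.00000 + 0.90599·0.00140·0.24531) = -25.02344°
λ₂ = λ₁ + atan2(sin θ sin δ cos φ₁, cos δ − sin φ₁ sin φ₂) = -171.42117°

171.421°W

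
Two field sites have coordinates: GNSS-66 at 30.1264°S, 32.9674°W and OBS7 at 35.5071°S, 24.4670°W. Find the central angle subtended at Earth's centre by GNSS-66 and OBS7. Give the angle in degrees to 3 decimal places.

Δφ = -5.3807°,  Δλ = 8.5004°
a = sin²(Δφ/2) + cos φ₁ cos φ₂ sin²(Δλ/2) = 0.006070
c = 2·arcsin(√a) = 0.155984 rad = 8.9372°

8.937°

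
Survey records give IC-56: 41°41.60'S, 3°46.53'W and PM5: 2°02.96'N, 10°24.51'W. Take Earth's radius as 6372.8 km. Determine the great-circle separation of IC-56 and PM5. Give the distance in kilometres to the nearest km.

4911 km

IC-56: φ = -41.69333°, λ = -3.77550°
PM5: φ = +2.04933°, λ = -10.40850°
Δφ = 43.7427°,  Δλ = -6.6330°
a = sin²(Δφ/2) + cos φ₁ cos φ₂ sin²(Δλ/2) = 0.141271
c = 2·arcsin(√a) = 0.770651 rad = 44.1550°
d = R·c = 6372.8 × 0.770651 = 4911.2 km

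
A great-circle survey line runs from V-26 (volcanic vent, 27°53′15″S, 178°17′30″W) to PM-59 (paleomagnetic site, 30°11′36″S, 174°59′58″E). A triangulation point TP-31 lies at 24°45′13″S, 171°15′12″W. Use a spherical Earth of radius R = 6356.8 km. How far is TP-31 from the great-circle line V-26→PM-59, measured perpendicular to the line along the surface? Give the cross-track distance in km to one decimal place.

V-26: φ = -27.88750°, λ = -178.29167°
PM-59: φ = -30.19333°, λ = +174.99944°
TP-31: φ = -24.75361°, λ = -171.25333°
δ₁₃ = central angle V-26→TP-31 = 0.122910 rad  (haversine)
θ₁₃ = bearing V-26→TP-31 = 65.178°,  θ₁₂ = bearing V-26→PM-59 = 246.933°
dₓₜ = R·arcsin(sin δ₁₃ · sin(θ₁₃ − θ₁₂)) = 6356.8·arcsin(0.12260·sin(-181.755°)) = 23.867 km
|dₓₜ| = 23.867 km

23.9 km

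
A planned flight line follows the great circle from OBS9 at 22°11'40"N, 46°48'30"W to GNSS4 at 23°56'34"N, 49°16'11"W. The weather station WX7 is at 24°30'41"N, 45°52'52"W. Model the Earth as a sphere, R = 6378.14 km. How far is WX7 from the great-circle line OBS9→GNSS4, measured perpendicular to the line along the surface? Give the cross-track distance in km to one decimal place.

OBS9: φ = +22.19444°, λ = -46.80833°
GNSS4: φ = +23.94278°, λ = -49.26972°
WX7: φ = +24.51139°, λ = -45.88111°
δ₁₃ = central angle OBS9→WX7 = 0.043081 rad  (haversine)
θ₁₃ = bearing OBS9→WX7 = 19.992°,  θ₁₂ = bearing OBS9→GNSS4 = 308.147°
dₓₜ = R·arcsin(sin δ₁₃ · sin(θ₁₃ − θ₁₂)) = 6378.14·arcsin(0.04307·sin(-288.155°)) = 261.088 km
|dₓₜ| = 261.088 km

261.1 km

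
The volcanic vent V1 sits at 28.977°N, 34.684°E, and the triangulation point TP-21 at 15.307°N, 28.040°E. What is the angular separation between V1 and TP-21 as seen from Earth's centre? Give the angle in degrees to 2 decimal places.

14.98°

Δφ = -13.6700°,  Δλ = -6.6440°
a = sin²(Δφ/2) + cos φ₁ cos φ₂ sin²(Δλ/2) = 0.016997
c = 2·arcsin(√a) = 0.261488 rad = 14.9822°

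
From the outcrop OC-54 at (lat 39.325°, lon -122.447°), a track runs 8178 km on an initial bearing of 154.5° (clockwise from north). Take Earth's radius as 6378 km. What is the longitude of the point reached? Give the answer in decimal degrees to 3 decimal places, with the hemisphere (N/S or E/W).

δ = d/R = 8178/6378 = 1.282220 rad
φ₂ = arcsin(sin φ₁ cos δ + cos φ₁ sin δ cos θ)
   = arcsin(0.63372·0.28459 + 0.77356·0.95865·-0.90259) = -29.27409°
λ₂ = λ₁ + atan2(sin θ sin δ cos φ₁, cos δ − sin φ₁ sin φ₂) = -94.20914°

94.209°W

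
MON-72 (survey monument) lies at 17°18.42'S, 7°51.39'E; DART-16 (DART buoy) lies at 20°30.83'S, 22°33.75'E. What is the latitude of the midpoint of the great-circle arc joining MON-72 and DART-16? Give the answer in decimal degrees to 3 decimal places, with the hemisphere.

19.056°S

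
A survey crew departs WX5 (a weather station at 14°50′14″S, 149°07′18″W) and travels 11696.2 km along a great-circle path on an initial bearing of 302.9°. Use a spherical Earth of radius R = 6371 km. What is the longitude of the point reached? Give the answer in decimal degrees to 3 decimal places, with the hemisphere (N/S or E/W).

112.524°E

WX5: φ = -14.83722°, λ = -149.12167°
δ = d/R = 11696.2/6371 = 1.835850 rad
φ₂ = arcsin(sin φ₁ cos δ + cos φ₁ sin δ cos θ)
   = arcsin(-0.25607·-0.26196 + 0.96666·0.96508·0.54317) = 35.01626°
λ₂ = λ₁ + atan2(sin θ sin δ cos φ₁, cos δ − sin φ₁ sin φ₂) = 112.52425°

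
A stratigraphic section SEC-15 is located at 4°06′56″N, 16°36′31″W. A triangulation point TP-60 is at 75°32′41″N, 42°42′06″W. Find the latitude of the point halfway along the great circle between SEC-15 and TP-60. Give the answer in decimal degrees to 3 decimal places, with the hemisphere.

SEC-15: φ = +4.11556°, λ = -16.60861°
TP-60: φ = +75.54472°, λ = -42.70167°
Bx = cos φ₂ cos Δλ = 0.224183,  By = cos φ₂ sin Δλ = -0.109792
φₘ = atan2(sin φ₁ + sin φ₂, √((cos φ₁ + Bx)² + By²)) = 40.29836°
λₘ = λ₁ + atan2(By, cos φ₁ + Bx) = -21.74430°

40.298°N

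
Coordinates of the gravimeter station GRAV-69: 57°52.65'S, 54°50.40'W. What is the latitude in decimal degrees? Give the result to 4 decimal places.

57.8775°S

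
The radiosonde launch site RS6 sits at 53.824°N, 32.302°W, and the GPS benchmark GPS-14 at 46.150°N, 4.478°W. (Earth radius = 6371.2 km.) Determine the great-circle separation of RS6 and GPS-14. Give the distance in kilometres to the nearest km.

Δφ = -7.6740°,  Δλ = 27.8240°
a = sin²(Δφ/2) + cos φ₁ cos φ₂ sin²(Δλ/2) = 0.028117
c = 2·arcsin(√a) = 0.336952 rad = 19.3059°
d = R·c = 6371.2 × 0.336952 = 2146.8 km

2147 km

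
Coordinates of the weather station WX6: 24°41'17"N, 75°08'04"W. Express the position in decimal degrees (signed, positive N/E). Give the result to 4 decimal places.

lat: 24.6881° N → +24.6881°
lon: 75.1344° W → -75.1344°

+24.6881°, -75.1344°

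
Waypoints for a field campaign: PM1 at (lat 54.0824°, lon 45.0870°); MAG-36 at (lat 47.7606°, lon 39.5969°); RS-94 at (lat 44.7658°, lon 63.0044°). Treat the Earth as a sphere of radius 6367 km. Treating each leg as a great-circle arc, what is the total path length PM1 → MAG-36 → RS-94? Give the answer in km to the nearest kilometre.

2622 km

PM1→MAG-36: c = 0.125700 rad, d = 800.33 km
MAG-36→RS-94: c = 0.286086 rad, d = 1821.51 km
Total = 800.33 + 1821.51 = 2621.84 km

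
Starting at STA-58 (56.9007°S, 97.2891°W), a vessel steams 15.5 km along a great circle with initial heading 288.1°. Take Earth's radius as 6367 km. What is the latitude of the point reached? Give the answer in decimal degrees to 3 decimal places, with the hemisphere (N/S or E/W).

δ = d/R = 15.5/6367 = 0.002434 rad
φ₂ = arcsin(sin φ₁ cos δ + cos φ₁ sin δ cos θ)
   = arcsin(-0.83773·1.00000 + 0.54609·0.00243·0.31068) = -56.85713°
λ₂ = λ₁ + atan2(sin θ sin δ cos φ₁, cos δ − sin φ₁ sin φ₂) = -97.53160°

56.857°S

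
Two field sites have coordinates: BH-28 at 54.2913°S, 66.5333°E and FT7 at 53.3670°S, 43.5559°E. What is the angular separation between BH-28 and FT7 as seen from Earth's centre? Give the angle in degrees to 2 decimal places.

13.53°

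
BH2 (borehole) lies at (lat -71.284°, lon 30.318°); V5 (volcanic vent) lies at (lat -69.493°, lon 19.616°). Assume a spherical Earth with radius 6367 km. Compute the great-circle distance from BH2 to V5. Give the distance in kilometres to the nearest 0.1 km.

445.2 km

Δφ = 1.7910°,  Δλ = -10.7020°
a = sin²(Δφ/2) + cos φ₁ cos φ₂ sin²(Δλ/2) = 0.001222
c = 2·arcsin(√a) = 0.069925 rad = 4.0064°
d = R·c = 6367 × 0.069925 = 445.2 km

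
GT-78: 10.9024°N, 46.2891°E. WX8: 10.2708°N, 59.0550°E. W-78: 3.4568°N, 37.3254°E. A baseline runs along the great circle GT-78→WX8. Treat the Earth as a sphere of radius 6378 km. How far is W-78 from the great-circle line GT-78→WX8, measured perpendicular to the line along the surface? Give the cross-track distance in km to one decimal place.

843.2 km

δ₁₃ = central angle GT-78→W-78 = 0.202346 rad  (haversine)
θ₁₃ = bearing GT-78→W-78 = 230.704°,  θ₁₂ = bearing GT-78→WX8 = 91.692°
dₓₜ = R·arcsin(sin δ₁₃ · sin(θ₁₃ − θ₁₂)) = 6378·arcsin(0.20097·sin(139.012°)) = 843.176 km
|dₓₜ| = 843.176 km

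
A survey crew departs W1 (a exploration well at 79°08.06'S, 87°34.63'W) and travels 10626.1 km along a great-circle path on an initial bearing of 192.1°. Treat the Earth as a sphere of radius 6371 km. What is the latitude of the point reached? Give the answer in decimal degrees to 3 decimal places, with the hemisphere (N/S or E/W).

W1: φ = -79.13433°, λ = -87.57717°
δ = d/R = 10626.1/6371 = 1.667886 rad
φ₂ = arcsin(sin φ₁ cos δ + cos φ₁ sin δ cos θ)
   = arcsin(-0.98207·-0.09694 + 0.18851·0.99529·-0.97778) = -5.06305°
λ₂ = λ₁ + atan2(sin θ sin δ cos φ₁, cos δ − sin φ₁ sin φ₂) = 104.51287°

5.063°S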